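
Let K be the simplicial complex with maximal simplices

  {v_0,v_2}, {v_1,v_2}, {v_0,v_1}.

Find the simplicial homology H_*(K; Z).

K has 3 vertices, 3 edges.
rank ∂_0 = 0, rank ∂_1 = 2 ⇒ b_0 = 3 − 0 − 2 = 1; all invariant factors of ∂_1 are 1 so no torsion. So H_0 = Z.
rank ∂_1 = 2, rank ∂_2 = 0 ⇒ b_1 = 3 − 2 − 0 = 1. So H_1 = Z.

H_0 = Z,  H_1 = Z.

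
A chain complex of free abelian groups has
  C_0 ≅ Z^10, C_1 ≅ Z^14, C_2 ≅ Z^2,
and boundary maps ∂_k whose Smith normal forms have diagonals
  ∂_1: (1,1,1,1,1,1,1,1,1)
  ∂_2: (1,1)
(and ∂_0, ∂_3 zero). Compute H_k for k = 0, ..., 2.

H_0: b_0 = 10 − 0 − 9 = 1; torsion from ∂_1 factors > 1: none. So H_0 = Z.
H_1: b_1 = 14 − 9 − 2 = 3; torsion from ∂_2 factors > 1: none. So H_1 = Z^3.
H_2: b_2 = 2 − 2 − 0 = 0; torsion from ∂_3 factors > 1: none. So H_2 = 0.

H_0 = Z,  H_1 = Z^3,  H_2 = 0.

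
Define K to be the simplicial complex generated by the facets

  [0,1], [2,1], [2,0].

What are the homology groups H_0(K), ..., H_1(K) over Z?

H_0 = Z,  H_1 = Z.

We work with the vertex ordering 0 < 1 < 2. The simplices of K, each written with vertices in increasing order, are:

  0-simplices (3): [0], [1], [2]
  1-simplices (3): [0,1], [0,2], [1,2]

Hence C_0 ≅ Z^3, C_1 ≅ Z^3.

Boundary ∂_1: C_1 → C_0 maps an edge to its endpoints' difference, ∂[p,q] = q − p. For instance
  ∂[0,1] = [1] − [0].
This gives a 3×3 integer matrix of rank 2; reducing to Smith normal form yields diagonal entries (1,1).

From H_k ≅ ker(∂_k) / im(∂_{k+1}) we obtain:

  H_0: rank C_0 − rank ∂_1 = 3 − 2 = 1, and the invariant factors of ∂_1 are all 1, so H_0 = Z.
  H_1: rank ker ∂_1 − rank ∂_2 = (3 − 2) − 0 = 1, and there is no ∂_2, so H_1 = Z.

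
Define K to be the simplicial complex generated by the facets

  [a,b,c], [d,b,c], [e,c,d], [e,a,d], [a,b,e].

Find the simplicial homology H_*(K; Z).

H_0 ≅ Z,  H_1 ≅ Z,  H_2 = 0.

Order the vertices as a < b < c < d < e. Listing each simplex with vertices in this order, K has dimension 2 with simplices:

  0-simplices (5): a, b, c, d, e
  1-simplices (10): ab, ac, ad, ae, bc, bd, be, cd, ce, de
  2-simplices (5): abc, abe, ade, bcd, cde

Hence C_0 ≅ Z^5, C_1 ≅ Z^10, C_2 ≅ Z^5.

The boundary map ∂_1: C_1 → C_0 maps an edge to its endpoints' difference, ∂[p,q] = q − p. For instance
  ∂ae = e − a.
The 5×10 boundary matrix has rank 4 and Smith normal form diag(1,1,1,1).

∂_2: C_2 → C_1 maps a triangle to the signed sum of its edges. For instance
  ∂abc = bc − ac + ab,
  ∂cde = de − ce + cd.
The 10×5 boundary matrix has rank 5 and Smith normal form diag(1,1,1,1,1).

Computing H_k = (kernel of ∂_k) / (image of ∂_{k+1}):

  H_0: rank C_0 − rank ∂_1 = 5 − 4 = 1, and the invariant factors of ∂_1 are all 1, so H_0 ≅ Z.
  H_1: rank ker ∂_1 − rank ∂_2 = (10 − 4) − 5 = 1, and the invariant factors of ∂_2 are all 1, so H_1 ≅ Z.
  H_2: rank ker ∂_2 − rank ∂_3 = (5 − 5) − 0 = 0, and there is no ∂_3, so H_2 ≅ 0.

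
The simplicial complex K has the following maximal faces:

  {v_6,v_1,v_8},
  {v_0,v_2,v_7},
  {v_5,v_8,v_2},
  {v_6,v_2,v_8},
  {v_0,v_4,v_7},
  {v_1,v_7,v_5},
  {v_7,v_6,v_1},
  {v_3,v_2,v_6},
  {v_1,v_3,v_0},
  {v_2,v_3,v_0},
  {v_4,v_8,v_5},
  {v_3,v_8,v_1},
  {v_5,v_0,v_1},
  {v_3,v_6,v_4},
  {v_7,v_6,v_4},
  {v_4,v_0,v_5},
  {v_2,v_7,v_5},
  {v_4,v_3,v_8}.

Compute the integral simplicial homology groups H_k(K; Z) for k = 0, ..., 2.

Fix the vertex order v_0 < v_1 < v_2 < v_3 < v_4 < v_5 < v_6 < v_7 < v_8 and write every simplex with vertices in increasing order. Then dim K = 2 and the simplices of K are:

  0-simplices (9): [v_0], [v_1], [v_2], [v_3], [v_4], [v_5], [v_6], [v_7], [v_8]
  1-simplices (27): (27 of them)
  2-simplices (18): (18 of them)

so the chain groups are C_0 ≅ Z^9, C_1 ≅ Z^27, C_2 ≅ Z^18.

The boundary map ∂_1: C_1 → C_0 sends each edge [p,q] (with p < q) to q − p. For instance
  ∂[v_4,v_5] = [v_5] − [v_4].
This gives a 9×27 integer matrix of rank 8; reducing to Smith normal form yields diagonal entries (1,1,1,1,1,1,1,1).

∂_2: C_2 → C_1 sends each 2-simplex [p,q,r] to [q,r] − [p,r] + [p,q]. For instance
  ∂[v_2,v_5,v_8] = [v_5,v_8] − [v_2,v_8] + [v_2,v_5],
  ∂[v_3,v_4,v_6] = [v_4,v_6] − [v_3,v_6] + [v_3,v_4].
The 27×18 boundary matrix has rank 18 and Smith normal form diag(1,1,1,1,1,1,1,1,1,1,1,1,1,1,1,1,1,2).

Computing H_k = (kernel of ∂_k) / (image of ∂_{k+1}):

  H_0: rank C_0 − rank ∂_1 = 9 − 8 = 1, and the invariant factors of ∂_1 are all 1, so H_0 ≅ Z.
  H_1: rank ker ∂_1 − rank ∂_2 = (27 − 8) − 18 = 1, and ∂_2 has invariant factor 2 > 1, so H_1 ≅ Z ⊕ Z/2Z.
  H_2: rank ker ∂_2 − rank ∂_3 = (18 − 18) − 0 = 0, and there is no ∂_3, so H_2 ≅ 0.

As a check, the Euler characteristic is 9 − 27 + 18 = 0, which agrees with 1 − 1 + 0 = 0.

H_0 = Z,  H_1 = Z ⊕ Z/2Z,  H_2 = 0.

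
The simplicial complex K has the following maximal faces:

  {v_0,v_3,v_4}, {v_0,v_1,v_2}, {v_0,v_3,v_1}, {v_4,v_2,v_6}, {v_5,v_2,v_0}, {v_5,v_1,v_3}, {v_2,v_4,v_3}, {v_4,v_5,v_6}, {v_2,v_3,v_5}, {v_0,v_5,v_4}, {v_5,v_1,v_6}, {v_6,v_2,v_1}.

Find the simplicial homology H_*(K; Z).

Take the total order v_0 < v_1 < v_2 < v_3 < v_4 < v_5 < v_6 on the vertex set. Then K (dimension 2) consists of the simplices:

  0-simplices (7): [v_0], [v_1], [v_2], [v_3], [v_4], [v_5], [v_6]
  1-simplices (18): (18 of them)
  2-simplices (12): (12 of them)

so the chain groups are C_0 ≅ Z^7, C_1 ≅ Z^18, C_2 ≅ Z^12.

The boundary map ∂_1: C_1 → C_0 sends each edge [p,q] (with p < q) to q − p. For instance
  ∂[v_0,v_5] = [v_5] − [v_0].
As a 7×18 matrix over Z this has rank 6, with invariant factors (1,1,1,1,1,1).

Boundary ∂_2: C_2 → C_1 acts by ∂[p,q,r] = [q,r] − [p,r] + [p,q]. For instance
  ∂[v_4,v_5,v_6] = [v_5,v_6] − [v_4,v_6] + [v_4,v_5],
  ∂[v_1,v_5,v_6] = [v_5,v_6] − [v_1,v_6] + [v_1,v_5].
The resulting 18×12 matrix has rank 12, and its Smith normal form has invariant factors (1,1,1,1,1,1,1,1,1,1,1,2).

Computing H_k = (kernel of ∂_k) / (image of ∂_{k+1}):

  H_0: rank C_0 − rank ∂_1 = 7 − 6 = 1, and the invariant factors of ∂_1 are all 1, so H_0 ≅ Z.
  H_1: rank ker ∂_1 − rank ∂_2 = (18 − 6) − 12 = 0, and ∂_2 has invariant factor 2 > 1, so H_1 ≅ Z/2.
  H_2: rank ker ∂_2 − rank ∂_3 = (12 − 12) − 0 = 0, and there is no ∂_3, so H_2 ≅ 0.

H_0 = Z,  H_1 = Z/2,  H_2 = 0.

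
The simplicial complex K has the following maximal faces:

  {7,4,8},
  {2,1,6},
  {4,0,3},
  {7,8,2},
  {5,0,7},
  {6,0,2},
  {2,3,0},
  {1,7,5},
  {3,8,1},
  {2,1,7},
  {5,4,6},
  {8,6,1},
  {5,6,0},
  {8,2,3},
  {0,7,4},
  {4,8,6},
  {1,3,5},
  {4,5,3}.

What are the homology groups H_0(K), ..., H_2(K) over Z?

H_0 ≅ Z,  H_1 ≅ Z × Z/2,  H_2 = 0.

Fix the vertex order 0 < 1 < 2 < 3 < 4 < 5 < 6 < 7 < 8 and write every simplex with vertices in increasing order. Then dim K = 2 and the simplices of K are:

  0-simplices (9): [0], [1], [2], [3], [4], [5], [6], [7], [8]
  1-simplices (27): (27 of them)
  2-simplices (18): [0,2,3], [0,2,6], [0,3,4], [0,4,7], [0,5,6], [0,5,7], [1,2,6], [1,2,7], [1,3,5], [1,3,8], [1,5,7], [1,6,8], [2,3,8], [2,7,8], [3,4,5], [4,5,6], [4,6,8], [4,7,8]

Hence C_0 ≅ Z^9, C_1 ≅ Z^27, C_2 ≅ Z^18.

Boundary ∂_1: C_1 → C_0 is given by ∂[p,q] = [q] − [p].
As a 9×27 matrix over Z this has rank 8, with invariant factors (1,1,1,1,1,1,1,1).

Boundary ∂_2: C_2 → C_1 sends each 2-simplex [p,q,r] to [q,r] − [p,r] + [p,q]. For instance
  ∂[4,5,6] = [5,6] − [4,6] + [4,5],
  ∂[3,4,5] = [4,5] − [3,5] + [3,4].
The resulting 27×18 matrix has rank 18, and its Smith normal form has invariant factors (1,1,1,1,1,1,1,1,1,1,1,1,1,1,1,1,1,2).

Reading off H_k = ker ∂_k / im ∂_{k+1}:

  H_0: rank C_0 − rank ∂_1 = 9 − 8 = 1, and the invariant factors of ∂_1 are all 1, so H_0 ≅ Z.
  H_1: rank ker ∂_1 − rank ∂_2 = (27 − 8) − 18 = 1, and ∂_2 has invariant factor 2 > 1, so H_1 ≅ Z × Z/2.
  H_2: rank ker ∂_2 − rank ∂_3 = (18 − 18) − 0 = 0, and there is no ∂_3, so H_2 ≅ 0.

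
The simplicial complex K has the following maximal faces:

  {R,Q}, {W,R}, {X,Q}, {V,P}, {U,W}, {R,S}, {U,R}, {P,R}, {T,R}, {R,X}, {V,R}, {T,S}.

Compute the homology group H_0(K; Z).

H_0 ≅ Z.

Fix the vertex order P < Q < R < S < T < U < V < W < X and write every simplex with vertices in increasing order. Then dim K = 1 and the simplices of K are:

  0-simplices (9): P, Q, R, S, T, U, V, W, X
  1-simplices (12): PR, PV, QR, QX, RS, RT, RU, RV, RW, RX, ST, UW

so the chain groups are C_0 ≅ Z^9, C_1 ≅ Z^12.

The boundary map ∂_1: C_1 → C_0 maps an edge to its endpoints' difference, ∂[p,q] = q − p.
As a 9×12 matrix over Z this has rank 8, with invariant factors (1,1,1,1,1,1,1,1).

Now H_k = ker ∂_k / im ∂_{k+1}, so:

  H_0: rank C_0 − rank ∂_1 = 9 − 8 = 1, and the invariant factors of ∂_1 are all 1, so H_0 = Z.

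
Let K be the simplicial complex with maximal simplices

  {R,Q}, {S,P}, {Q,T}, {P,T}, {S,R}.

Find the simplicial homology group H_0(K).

Order the vertices as P < Q < R < S < T. Listing each simplex with vertices in this order, K has dimension 1 with simplices:

  0-simplices (5): P, Q, R, S, T
  1-simplices (5): PS, PT, QR, QT, RS

Hence C_0 ≅ Z^5, C_1 ≅ Z^5.

Boundary ∂_1: C_1 → C_0 maps an edge to its endpoints' difference, ∂[p,q] = q − p. For instance
  ∂RS = S − R.
The resulting 5×5 matrix has rank 4, and its Smith normal form has invariant factors (1,1,1,1).

From H_k ≅ ker(∂_k) / im(∂_{k+1}) we obtain:

  H_0: rank C_0 − rank ∂_1 = 5 − 4 = 1, and the invariant factors of ∂_1 are all 1, so H_0 = Z.

(K is a triangulation of the circle S^1.)

H_0 ≅ Z.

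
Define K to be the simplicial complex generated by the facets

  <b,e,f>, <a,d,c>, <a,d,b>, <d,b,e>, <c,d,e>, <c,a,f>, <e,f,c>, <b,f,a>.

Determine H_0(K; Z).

H_0 = Z.

K has 6 vertices, 12 edges, 8 triangles.
rank ∂_0 = 0, rank ∂_1 = 5 ⇒ b_0 = 6 − 0 − 5 = 1; all invariant factors of ∂_1 are 1 so no torsion. So H_0 ≅ Z.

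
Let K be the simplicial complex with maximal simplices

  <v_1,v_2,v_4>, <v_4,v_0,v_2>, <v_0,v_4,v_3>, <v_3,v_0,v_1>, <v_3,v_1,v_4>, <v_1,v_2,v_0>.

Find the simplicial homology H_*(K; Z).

H_0 ≅ Z,  H_1 = 0,  H_2 ≅ Z.

Take the total order v_0 < v_1 < v_2 < v_3 < v_4 on the vertex set. Then K (dimension 2) consists of the simplices:

  0-simplices (5): [v_0], [v_1], [v_2], [v_3], [v_4]
  1-simplices (9): [v_0,v_1], [v_0,v_2], [v_0,v_3], [v_0,v_4], [v_1,v_2], [v_1,v_3], [v_1,v_4], [v_2,v_4], [v_3,v_4]
  2-simplices (6): [v_0,v_1,v_2], [v_0,v_1,v_3], [v_0,v_2,v_4], [v_0,v_3,v_4], [v_1,v_2,v_4], [v_1,v_3,v_4]

Hence C_0 ≅ Z^5, C_1 ≅ Z^9, C_2 ≅ Z^6.

Boundary ∂_1: C_1 → C_0 maps an edge to its endpoints' difference, ∂[p,q] = q − p. For instance
  ∂[v_0,v_2] = [v_2] − [v_0].
This gives a 5×9 integer matrix of rank 4; reducing to Smith normal form yields diagonal entries (1,1,1,1).

The boundary map ∂_2: C_2 → C_1 acts by ∂[p,q,r] = [q,r] − [p,r] + [p,q]. For instance
  ∂[v_1,v_2,v_4] = [v_2,v_4] − [v_1,v_4] + [v_1,v_2],
  ∂[v_0,v_1,v_2] = [v_1,v_2] − [v_0,v_2] + [v_0,v_1].
This gives a 9×6 integer matrix of rank 5; reducing to Smith normal form yields diagonal entries (1,1,1,1,1).

Computing H_k = (kernel of ∂_k) / (image of ∂_{k+1}):

  H_0: rank C_0 − rank ∂_1 = 5 − 4 = 1, and the invariant factors of ∂_1 are all 1, so H_0 = Z.
  H_1: rank ker ∂_1 − rank ∂_2 = (9 − 4) − 5 = 0, and the invariant factors of ∂_2 are all 1, so H_1 = 0.
  H_2: rank ker ∂_2 − rank ∂_3 = (6 − 5) − 0 = 1, and there is no ∂_3, so H_2 = Z.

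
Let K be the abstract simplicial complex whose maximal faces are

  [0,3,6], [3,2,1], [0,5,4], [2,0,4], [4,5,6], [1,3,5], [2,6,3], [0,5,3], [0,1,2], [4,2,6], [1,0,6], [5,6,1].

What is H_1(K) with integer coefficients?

Take the total order 0 < 1 < 2 < 3 < 4 < 5 < 6 on the vertex set. Then K (dimension 2) consists of the simplices:

  0-simplices (7): [0], [1], [2], [3], [4], [5], [6]
  1-simplices (18): [0,1], [0,2], [0,3], [0,4], [0,5], [0,6], [1,2], [1,3], [1,5], [1,6], [2,3], [2,4], [2,6], [3,5], [3,6], [4,5], [4,6], [5,6]
  2-simplices (12): [0,1,2], [0,1,6], [0,2,4], [0,3,5], [0,3,6], [0,4,5], [1,2,3], [1,3,5], [1,5,6], [2,3,6], [2,4,6], [4,5,6]

giving chain groups C_0 ≅ Z^7, C_1 ≅ Z^18, C_2 ≅ Z^12.

∂_1: C_1 → C_0 maps an edge to its endpoints' difference, ∂[p,q] = q − p.
The 7×18 boundary matrix has rank 6 and Smith normal form diag(1,1,1,1,1,1).

The boundary map ∂_2: C_2 → C_1 maps a triangle to the signed sum of its edges. For instance
  ∂[0,1,6] = [1,6] − [0,6] + [0,1],
  ∂[1,2,3] = [2,3] − [1,3] + [1,2].
This gives a 18×12 integer matrix of rank 12; reducing to Smith normal form yields diagonal entries (1,1,1,1,1,1,1,1,1,1,1,2).

From H_k ≅ ker(∂_k) / im(∂_{k+1}) we obtain:

  H_1: rank ker ∂_1 − rank ∂_2 = (18 − 6) − 12 = 0, and ∂_2 has invariant factor 2 > 1, so H_1 = Z/2.

H_1 ≅ Z/2.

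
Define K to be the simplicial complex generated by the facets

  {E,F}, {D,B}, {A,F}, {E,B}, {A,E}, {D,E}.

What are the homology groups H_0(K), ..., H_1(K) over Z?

H_0 = Z,  H_1 = Z^2.

Fix the vertex order A < B < D < E < F and write every simplex with vertices in increasing order. Then dim K = 1 and the simplices of K are:

  0-simplices (5): A, B, D, E, F
  1-simplices (6): AE, AF, BD, BE, DE, EF

giving chain groups C_0 ≅ Z^5, C_1 ≅ Z^6.

The boundary map ∂_1: C_1 → C_0 sends each edge [p,q] (with p < q) to q − p.
The 5×6 boundary matrix has rank 4 and Smith normal form diag(1,1,1,1).

Reading off H_k = ker ∂_k / im ∂_{k+1}:

  H_0: rank C_0 − rank ∂_1 = 5 − 4 = 1, and the invariant factors of ∂_1 are all 1, so H_0 ≅ Z.
  H_1: rank ker ∂_1 − rank ∂_2 = (6 − 4) − 0 = 2, and there is no ∂_2, so H_1 ≅ Z^2.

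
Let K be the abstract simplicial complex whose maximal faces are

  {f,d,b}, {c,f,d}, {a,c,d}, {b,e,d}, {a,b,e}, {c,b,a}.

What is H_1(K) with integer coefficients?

Fix the vertex order a < b < c < d < e < f and write every simplex with vertices in increasing order. Then dim K = 2 and the simplices of K are:

  0-simplices (6): a, b, c, d, e, f
  1-simplices (12): ab, ac, ad, ae, bc, bd, be, bf, cd, cf, de, df
  2-simplices (6): abc, abe, acd, bde, bdf, cdf

Hence C_0 ≅ Z^6, C_1 ≅ Z^12, C_2 ≅ Z^6.

The boundary map ∂_1: C_1 → C_0 is given by ∂[p,q] = [q] − [p].
The 6×12 boundary matrix has rank 5 and Smith normal form diag(1,1,1,1,1).

∂_2: C_2 → C_1 maps a triangle to the signed sum of its edges. For instance
  ∂bdf = df − bf + bd,
  ∂cdf = df − cf + cd.
The resulting 12×6 matrix has rank 6, and its Smith normal form has invariant factors (1,1,1,1,1,1).

Now H_k = ker ∂_k / im ∂_{k+1}, so:

  H_1: rank ker ∂_1 − rank ∂_2 = (12 − 5) − 6 = 1, and the invariant factors of ∂_2 are all 1, so H_1 ≅ Z.

(K is a triangulation of the cylinder S^1 x I.)

H_1 = Z.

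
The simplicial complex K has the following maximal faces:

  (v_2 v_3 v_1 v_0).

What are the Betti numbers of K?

b_0 = 1, b_1 = 0, b_2 = 0, b_3 = 0.

We work with the vertex ordering v_0 < v_1 < v_2 < v_3. The simplices of K, each written with vertices in increasing order, are:

  0-simplices (4): [v_0], [v_1], [v_2], [v_3]
  1-simplices (6): [v_0,v_1], [v_0,v_2], [v_0,v_3], [v_1,v_2], [v_1,v_3], [v_2,v_3]
  2-simplices (4): [v_0,v_1,v_2], [v_0,v_1,v_3], [v_0,v_2,v_3], [v_1,v_2,v_3]
  3-simplices (1): [v_0,v_1,v_2,v_3]

giving chain groups C_0 ≅ Z^4, C_1 ≅ Z^6, C_2 ≅ Z^4, C_3 ≅ Z^1.

The boundary map ∂_1: C_1 → C_0 sends each edge [p,q] (with p < q) to q − p. For instance
  ∂[v_0,v_3] = [v_3] − [v_0].
The resulting 4×6 matrix has rank 3, and its Smith normal form has invariant factors (1,1,1).

Boundary ∂_2: C_2 → C_1 sends each 2-simplex [p,q,r] to [q,r] − [p,r] + [p,q]. For instance
  ∂[v_0,v_2,v_3] = [v_2,v_3] − [v_0,v_3] + [v_0,v_2],
  ∂[v_0,v_1,v_2] = [v_1,v_2] − [v_0,v_2] + [v_0,v_1].
As a 6×4 matrix over Z this has rank 3, with invariant factors (1,1,1).

Boundary ∂_3: C_3 → C_2 sends each 3-simplex σ to the alternating sum Σ_i (−1)^i (σ with its i-th vertex removed). For instance
  ∂[v_0,v_1,v_2,v_3] = [v_1,v_2,v_3] − [v_0,v_2,v_3] + [v_0,v_1,v_3] − [v_0,v_1,v_2].
This gives a 4×1 integer matrix of rank 1; reducing to Smith normal form yields diagonal entries (1).

Now H_k = ker ∂_k / im ∂_{k+1}, so:

  H_0: rank C_0 − rank ∂_1 = 4 − 3 = 1, and the invariant factors of ∂_1 are all 1, so H_0 = Z.
  H_1: rank ker ∂_1 − rank ∂_2 = (6 − 3) − 3 = 0, and the invariant factors of ∂_2 are all 1, so H_1 = 0.
  H_2: rank ker ∂_2 − rank ∂_3 = (4 − 3) − 1 = 0, and the invariant factors of ∂_3 are all 1, so H_2 = 0.
  H_3: rank ker ∂_3 − rank ∂_4 = (1 − 1) − 0 = 0, and there is no ∂_4, so H_3 = 0.

As a check, the Euler characteristic is 4 − 6 + 4 − 1 = 1, which agrees with 1 − 0 + 0 − 0 = 1.
(K is a triangulation of the 3-simplex.)

Hence the Betti numbers are b_0 = 1, b_1 = 0, b_2 = 0, b_3 = 0.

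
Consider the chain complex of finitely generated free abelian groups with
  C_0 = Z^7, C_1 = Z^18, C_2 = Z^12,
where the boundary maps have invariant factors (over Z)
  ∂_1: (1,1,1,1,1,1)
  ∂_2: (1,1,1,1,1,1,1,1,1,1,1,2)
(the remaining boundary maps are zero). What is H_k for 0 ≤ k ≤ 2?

H_0: b_0 = 7 − 0 − 6 = 1; torsion from ∂_1 factors > 1: none. So H_0 ≅ Z.
H_1: b_1 = 18 − 6 − 12 = 0; torsion from ∂_2 factors > 1: [2]. So H_1 ≅ Z/2.
H_2: b_2 = 12 − 12 − 0 = 0; torsion from ∂_3 factors > 1: none. So H_2 ≅ 0.

H_0 ≅ Z,  H_1 ≅ Z/2,  H_2 = 0.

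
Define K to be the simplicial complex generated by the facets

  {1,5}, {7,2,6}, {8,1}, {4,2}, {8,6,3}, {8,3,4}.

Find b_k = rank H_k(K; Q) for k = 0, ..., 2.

We work with the vertex ordering 1 < 2 < 3 < 4 < 5 < 6 < 7 < 8. The simplices of K, each written with vertices in increasing order, are:

  0-simplices (8): [1], [2], [3], [4], [5], [6], [7], [8]
  1-simplices (11): [1,5], [1,8], [2,4], [2,6], [2,7], [3,4], [3,6], [3,8], [4,8], [6,7], [6,8]
  2-simplices (3): [2,6,7], [3,4,8], [3,6,8]

so the chain groups are C_0 ≅ Z^8, C_1 ≅ Z^11, C_2 ≅ Z^3.

Boundary ∂_1: C_1 → C_0 maps an edge to its endpoints' difference, ∂[p,q] = q − p.
The resulting 8×11 matrix has rank 7, and its Smith normal form has invariant factors (1,1,1,1,1,1,1).

Boundary ∂_2: C_2 → C_1 sends each 2-simplex [p,q,r] to [q,r] − [p,r] + [p,q]. For instance
  ∂[2,6,7] = [6,7] − [2,7] + [2,6],
  ∂[3,6,8] = [6,8] − [3,8] + [3,6].
As a 11×3 matrix over Z this has rank 3, with invariant factors (1,1,1).

From H_k ≅ ker(∂_k) / im(∂_{k+1}) we obtain:

  H_0: rank C_0 − rank ∂_1 = 8 − 7 = 1, and the invariant factors of ∂_1 are all 1, so H_0 = Z.
  H_1: rank ker ∂_1 − rank ∂_2 = (11 − 7) − 3 = 1, and the invariant factors of ∂_2 are all 1, so H_1 = Z.
  H_2: rank ker ∂_2 − rank ∂_3 = (3 − 3) − 0 = 0, and there is no ∂_3, so H_2 = 0.

Hence the Betti numbers are b_0 = 1, b_1 = 1, b_2 = 0.

b_0 = 1, b_1 = 1, b_2 = 0.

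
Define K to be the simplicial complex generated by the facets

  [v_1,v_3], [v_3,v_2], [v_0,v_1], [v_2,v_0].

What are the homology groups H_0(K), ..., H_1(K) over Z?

H_0 ≅ Z,  H_1 ≅ Z.

Order the vertices as v_0 < v_1 < v_2 < v_3. Listing each simplex with vertices in this order, K has dimension 1 with simplices:

  0-simplices (4): [v_0], [v_1], [v_2], [v_3]
  1-simplices (4): [v_0,v_1], [v_0,v_2], [v_1,v_3], [v_2,v_3]

Hence C_0 ≅ Z^4, C_1 ≅ Z^4.

Boundary ∂_1: C_1 → C_0 maps an edge to its endpoints' difference, ∂[p,q] = q − p. For instance
  ∂[v_0,v_1] = [v_1] − [v_0].
As a 4×4 matrix over Z this has rank 3, with invariant factors (1,1,1).

Computing H_k = (kernel of ∂_k) / (image of ∂_{k+1}):

  H_0: rank C_0 − rank ∂_1 = 4 − 3 = 1, and the invariant factors of ∂_1 are all 1, so H_0 ≅ Z.
  H_1: rank ker ∂_1 − rank ∂_2 = (4 − 3) − 0 = 1, and there is no ∂_2, so H_1 ≅ Z.

As a check, the Euler characteristic is 4 − 4 = 0, which agrees with 1 − 1 = 0.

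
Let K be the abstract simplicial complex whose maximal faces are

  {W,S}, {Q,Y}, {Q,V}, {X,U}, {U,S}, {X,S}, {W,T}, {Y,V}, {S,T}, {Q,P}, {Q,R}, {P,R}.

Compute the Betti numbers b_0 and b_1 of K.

b_0 = 2, b_1 = 4.

Take the total order P < Q < R < S < T < U < V < W < X < Y on the vertex set. Then K (dimension 1) consists of the simplices:

  0-simplices (10): P, Q, R, S, T, U, V, W, X, Y
  1-simplices (12): PQ, PR, QR, QV, QY, ST, SU, SW, SX, TW, UX, VY

Hence C_0 ≅ Z^10, C_1 ≅ Z^12.

Boundary ∂_1: C_1 → C_0 is given by ∂[p,q] = [q] − [p]. For instance
  ∂SX = X − S.
As a 10×12 matrix over Z this has rank 8, with invariant factors (1,1,1,1,1,1,1,1).

Reading off H_k = ker ∂_k / im ∂_{k+1}:

  H_0: rank C_0 − rank ∂_1 = 10 − 8 = 2, and the invariant factors of ∂_1 are all 1, so H_0 ≅ Z^2.
  H_1: rank ker ∂_1 − rank ∂_2 = (12 − 8) − 0 = 4, and there is no ∂_2, so H_1 ≅ Z^4.

As a check, the Euler characteristic is 10 − 12 = -2, which agrees with 2 − 4 = -2.

Hence the Betti numbers are b_0 = 2, b_1 = 4.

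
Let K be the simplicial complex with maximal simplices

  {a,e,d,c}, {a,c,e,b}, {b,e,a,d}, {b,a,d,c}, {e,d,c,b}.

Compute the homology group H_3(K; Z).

Take the total order a < b < c < d < e on the vertex set. Then K (dimension 3) consists of the simplices:

  0-simplices (5): a, b, c, d, e
  1-simplices (10): ab, ac, ad, ae, bc, bd, be, cd, ce, de
  2-simplices (10): abc, abd, abe, acd, ace, ade, bcd, bce, bde, cde
  3-simplices (5): abcd, abce, abde, acde, bcde

Hence C_0 ≅ Z^5, C_1 ≅ Z^10, C_2 ≅ Z^10, C_3 ≅ Z^5.

The boundary map ∂_1: C_1 → C_0 is given by ∂[p,q] = [q] − [p]. For instance
  ∂ad = d − a.
As a 5×10 matrix over Z this has rank 4, with invariant factors (1,1,1,1).

∂_2: C_2 → C_1 maps a triangle to the signed sum of its edges. For instance
  ∂bcd = cd − bd + bc,
  ∂ace = ce − ae + ac.
As a 10×10 matrix over Z this has rank 6, with invariant factors (1,1,1,1,1,1).

Boundary ∂_3: C_3 → C_2 sends each 3-simplex σ to the alternating sum Σ_i (−1)^i (σ with its i-th vertex removed). For instance
  ∂bcde = cde − bde + bce − bcd,
  ∂abcd = bcd − acd + abd − abc.
This gives a 10×5 integer matrix of rank 4; reducing to Smith normal form yields diagonal entries (1,1,1,1).

From H_k ≅ ker(∂_k) / im(∂_{k+1}) we obtain:

  H_3: rank ker ∂_3 − rank ∂_4 = (5 − 4) − 0 = 1, and there is no ∂_4, so H_3 ≅ Z.

(K is a triangulation of the 3-sphere S^3.)

H_3 = Z.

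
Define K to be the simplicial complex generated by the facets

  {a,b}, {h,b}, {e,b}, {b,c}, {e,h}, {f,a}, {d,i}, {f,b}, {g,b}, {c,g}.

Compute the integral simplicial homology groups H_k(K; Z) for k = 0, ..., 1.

H_0 = Z^2,  H_1 = Z^3.

Take the total order a < b < c < d < e < f < g < h < i on the vertex set. Then K (dimension 1) consists of the simplices:

  0-simplices (9): a, b, c, d, e, f, g, h, i
  1-simplices (10): ab, af, bc, be, bf, bg, bh, cg, di, eh

giving chain groups C_0 ≅ Z^9, C_1 ≅ Z^10.

Boundary ∂_1: C_1 → C_0 maps an edge to its endpoints' difference, ∂[p,q] = q − p. For instance
  ∂bf = f − b.
This gives a 9×10 integer matrix of rank 7; reducing to Smith normal form yields diagonal entries (1,1,1,1,1,1,1).

Reading off H_k = ker ∂_k / im ∂_{k+1}:

  H_0: rank C_0 − rank ∂_1 = 9 − 7 = 2, and the invariant factors of ∂_1 are all 1, so H_0 = Z^2.
  H_1: rank ker ∂_1 − rank ∂_2 = (10 − 7) − 0 = 3, and there is no ∂_2, so H_1 = Z^3.

As a check, the Euler characteristic is 9 − 10 = -1, which agrees with 2 − 3 = -1.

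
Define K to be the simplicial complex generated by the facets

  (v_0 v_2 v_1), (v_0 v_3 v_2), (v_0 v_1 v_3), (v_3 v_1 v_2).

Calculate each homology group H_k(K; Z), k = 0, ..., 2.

H_0 = Z,  H_1 = 0,  H_2 = Z.

We work with the vertex ordering v_0 < v_1 < v_2 < v_3. The simplices of K, each written with vertices in increasing order, are:

  0-simplices (4): [v_0], [v_1], [v_2], [v_3]
  1-simplices (6): [v_0,v_1], [v_0,v_2], [v_0,v_3], [v_1,v_2], [v_1,v_3], [v_2,v_3]
  2-simplices (4): [v_0,v_1,v_2], [v_0,v_1,v_3], [v_0,v_2,v_3], [v_1,v_2,v_3]

giving chain groups C_0 ≅ Z^4, C_1 ≅ Z^6, C_2 ≅ Z^4.

∂_1: C_1 → C_0 sends each edge [p,q] (with p < q) to q − p.
The resulting 4×6 matrix has rank 3, and its Smith normal form has invariant factors (1,1,1).

The boundary map ∂_2: C_2 → C_1 maps a triangle to the signed sum of its edges. For instance
  ∂[v_1,v_2,v_3] = [v_2,v_3] − [v_1,v_3] + [v_1,v_2],
  ∂[v_0,v_2,v_3] = [v_2,v_3] − [v_0,v_3] + [v_0,v_2].
The 6×4 boundary matrix has rank 3 and Smith normal form diag(1,1,1).

Computing H_k = (kernel of ∂_k) / (image of ∂_{k+1}):

  H_0: rank C_0 − rank ∂_1 = 4 − 3 = 1, and the invariant factors of ∂_1 are all 1, so H_0 ≅ Z.
  H_1: rank ker ∂_1 − rank ∂_2 = (6 − 3) − 3 = 0, and the invariant factors of ∂_2 are all 1, so H_1 ≅ 0.
  H_2: rank ker ∂_2 − rank ∂_3 = (4 − 3) − 0 = 1, and there is no ∂_3, so H_2 ≅ Z.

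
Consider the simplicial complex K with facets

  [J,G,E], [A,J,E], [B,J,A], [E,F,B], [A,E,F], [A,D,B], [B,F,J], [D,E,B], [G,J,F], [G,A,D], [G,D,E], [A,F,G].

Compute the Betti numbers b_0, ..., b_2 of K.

We work with the vertex ordering A < B < D < E < F < G < J. The simplices of K, each written with vertices in increasing order, are:

  0-simplices (7): A, B, D, E, F, G, J
  1-simplices (18): AB, AD, AE, AF, AG, AJ, BD, BE, BF, BJ, DE, DG, EF, EG, EJ, FG, FJ, GJ
  2-simplices (12): ABD, ABJ, ADG, AEF, AEJ, AFG, BDE, BEF, BFJ, DEG, EGJ, FGJ

giving chain groups C_0 ≅ Z^7, C_1 ≅ Z^18, C_2 ≅ Z^12.

The boundary map ∂_1: C_1 → C_0 is given by ∂[p,q] = [q] − [p].
As a 7×18 matrix over Z this has rank 6, with invariant factors (1,1,1,1,1,1).

∂_2: C_2 → C_1 sends each 2-simplex [p,q,r] to [q,r] − [p,r] + [p,q]. For instance
  ∂AEJ = EJ − AJ + AE,
  ∂ADG = DG − AG + AD.
This gives a 18×12 integer matrix of rank 12; reducing to Smith normal form yields diagonal entries (1,1,1,1,1,1,1,1,1,1,1,2).

Now H_k = ker ∂_k / im ∂_{k+1}, so:

  H_0: rank C_0 − rank ∂_1 = 7 − 6 = 1, and the invariant factors of ∂_1 are all 1, so H_0 = Z.
  H_1: rank ker ∂_1 − rank ∂_2 = (18 − 6) − 12 = 0, and ∂_2 has invariant factor 2 > 1, so H_1 = Z/2.
  H_2: rank ker ∂_2 − rank ∂_3 = (12 − 12) − 0 = 0, and there is no ∂_3, so H_2 = 0.

As a check, the Euler characteristic is 7 − 18 + 12 = 1, which agrees with 1 − 0 + 0 = 1.

Hence the Betti numbers are b_0 = 1, b_1 = 0, b_2 = 0.

b_0 = 1, b_1 = 0, b_2 = 0.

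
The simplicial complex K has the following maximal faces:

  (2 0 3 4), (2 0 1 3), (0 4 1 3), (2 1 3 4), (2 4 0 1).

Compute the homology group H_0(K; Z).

Take the total order 0 < 1 < 2 < 3 < 4 on the vertex set. Then K (dimension 3) consists of the simplices:

  0-simplices (5): [0], [1], [2], [3], [4]
  1-simplices (10): [0,1], [0,2], [0,3], [0,4], [1,2], [1,3], [1,4], [2,3], [2,4], [3,4]
  2-simplices (10): [0,1,2], [0,1,3], [0,1,4], [0,2,3], [0,2,4], [0,3,4], [1,2,3], [1,2,4], [1,3,4], [2,3,4]
  3-simplices (5): [0,1,2,3], [0,1,2,4], [0,1,3,4], [0,2,3,4], [1,2,3,4]

Hence C_0 ≅ Z^5, C_1 ≅ Z^10, C_2 ≅ Z^10, C_3 ≅ Z^5.

∂_1: C_1 → C_0 is given by ∂[p,q] = [q] − [p]. For instance
  ∂[1,2] = [2] − [1].
The resulting 5×10 matrix has rank 4, and its Smith normal form has invariant factors (1,1,1,1).

∂_2: C_2 → C_1 sends each 2-simplex [p,q,r] to [q,r] − [p,r] + [p,q]. For instance
  ∂[1,2,3] = [2,3] − [1,3] + [1,2],
  ∂[2,3,4] = [3,4] − [2,4] + [2,3].
The 10×10 boundary matrix has rank 6 and Smith normal form diag(1,1,1,1,1,1).

∂_3: C_3 → C_2 sends each 3-simplex σ to the alternating sum Σ_i (−1)^i (σ with its i-th vertex removed). For instance
  ∂[0,1,2,3] = [1,2,3] − [0,2,3] + [0,1,3] − [0,1,2],
  ∂[1,2,3,4] = [2,3,4] − [1,3,4] + [1,2,4] − [1,2,3].
The 10×5 boundary matrix has rank 4 and Smith normal form diag(1,1,1,1).

Reading off H_k = ker ∂_k / im ∂_{k+1}:

  H_0: rank C_0 − rank ∂_1 = 5 − 4 = 1, and the invariant factors of ∂_1 are all 1, so H_0 = Z.

(K is a triangulation of the 3-sphere S^3.)

H_0 ≅ Z.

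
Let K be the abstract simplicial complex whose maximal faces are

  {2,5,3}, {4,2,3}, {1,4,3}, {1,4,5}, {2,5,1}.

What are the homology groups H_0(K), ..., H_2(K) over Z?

We work with the vertex ordering 1 < 2 < 3 < 4 < 5. The simplices of K, each written with vertices in increasing order, are:

  0-simplices (5): [1], [2], [3], [4], [5]
  1-simplices (10): [1,2], [1,3], [1,4], [1,5], [2,3], [2,4], [2,5], [3,4], [3,5], [4,5]
  2-simplices (5): [1,2,5], [1,3,4], [1,4,5], [2,3,4], [2,3,5]

Hence C_0 ≅ Z^5, C_1 ≅ Z^10, C_2 ≅ Z^5.

∂_1: C_1 → C_0 is given by ∂[p,q] = [q] − [p].
The resulting 5×10 matrix has rank 4, and its Smith normal form has invariant factors (1,1,1,1).

The boundary map ∂_2: C_2 → C_1 sends each 2-simplex [p,q,r] to [q,r] − [p,r] + [p,q]. For instance
  ∂[1,2,5] = [2,5] − [1,5] + [1,2],
  ∂[2,3,4] = [3,4] − [2,4] + [2,3].
The resulting 10×5 matrix has rank 5, and its Smith normal form has invariant factors (1,1,1,1,1).

From H_k ≅ ker(∂_k) / im(∂_{k+1}) we obtain:

  H_0: rank C_0 − rank ∂_1 = 5 − 4 = 1, and the invariant factors of ∂_1 are all 1, so H_0 = Z.
  H_1: rank ker ∂_1 − rank ∂_2 = (10 − 4) − 5 = 1, and the invariant factors of ∂_2 are all 1, so H_1 = Z.
  H_2: rank ker ∂_2 − rank ∂_3 = (5 − 5) − 0 = 0, and there is no ∂_3, so H_2 = 0.

As a check, the Euler characteristic is 5 − 10 + 5 = 0, which agrees with 1 − 1 + 0 = 0.
(K is a triangulation of the Möbius band.)

H_0 ≅ Z,  H_1 ≅ Z,  H_2 = 0.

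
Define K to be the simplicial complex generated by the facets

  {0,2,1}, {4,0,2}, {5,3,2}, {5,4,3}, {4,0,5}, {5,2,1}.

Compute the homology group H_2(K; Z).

We work with the vertex ordering 0 < 1 < 2 < 3 < 4 < 5. The simplices of K, each written with vertices in increasing order, are:

  0-simplices (6): [0], [1], [2], [3], [4], [5]
  1-simplices (12): [0,1], [0,2], [0,4], [0,5], [1,2], [1,5], [2,3], [2,4], [2,5], [3,4], [3,5], [4,5]
  2-simplices (6): [0,1,2], [0,2,4], [0,4,5], [1,2,5], [2,3,5], [3,4,5]

Hence C_0 ≅ Z^6, C_1 ≅ Z^12, C_2 ≅ Z^6.

The boundary map ∂_1: C_1 → C_0 maps an edge to its endpoints' difference, ∂[p,q] = q − p.
The resulting 6×12 matrix has rank 5, and its Smith normal form has invariant factors (1,1,1,1,1).

The boundary map ∂_2: C_2 → C_1 sends each 2-simplex [p,q,r] to [q,r] − [p,r] + [p,q]. For instance
  ∂[3,4,5] = [4,5] − [3,5] + [3,4],
  ∂[2,3,5] = [3,5] − [2,5] + [2,3].
This gives a 12×6 integer matrix of rank 6; reducing to Smith normal form yields diagonal entries (1,1,1,1,1,1).

Reading off H_k = ker ∂_k / im ∂_{k+1}:

  H_2: rank ker ∂_2 − rank ∂_3 = (6 − 6) − 0 = 0, and there is no ∂_3, so H_2 ≅ 0.

H_2 = 0.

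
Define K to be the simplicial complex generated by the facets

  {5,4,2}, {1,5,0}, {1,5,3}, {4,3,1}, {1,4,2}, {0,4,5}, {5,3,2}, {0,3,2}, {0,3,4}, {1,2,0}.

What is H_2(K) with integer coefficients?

H_2 ≅ 0.

Fix the vertex order 0 < 1 < 2 < 3 < 4 < 5 and write every simplex with vertices in increasing order. Then dim K = 2 and the simplices of K are:

  0-simplices (6): [0], [1], [2], [3], [4], [5]
  1-simplices (15): [0,1], [0,2], [0,3], [0,4], [0,5], [1,2], [1,3], [1,4], [1,5], [2,3], [2,4], [2,5], [3,4], [3,5], [4,5]
  2-simplices (10): [0,1,2], [0,1,5], [0,2,3], [0,3,4], [0,4,5], [1,2,4], [1,3,4], [1,3,5], [2,3,5], [2,4,5]

Hence C_0 ≅ Z^6, C_1 ≅ Z^15, C_2 ≅ Z^10.

Boundary ∂_1: C_1 → C_0 sends each edge [p,q] (with p < q) to q − p. For instance
  ∂[3,5] = [5] − [3].
As a 6×15 matrix over Z this has rank 5, with invariant factors (1,1,1,1,1).

The boundary map ∂_2: C_2 → C_1 acts by ∂[p,q,r] = [q,r] − [p,r] + [p,q]. For instance
  ∂[2,4,5] = [4,5] − [2,5] + [2,4],
  ∂[2,3,5] = [3,5] − [2,5] + [2,3].
As a 15×10 matrix over Z this has rank 10, with invariant factors (1,1,1,1,1,1,1,1,1,2).

From H_k ≅ ker(∂_k) / im(∂_{k+1}) we obtain:

  H_2: rank ker ∂_2 − rank ∂_3 = (10 − 10) − 0 = 0, and there is no ∂_3, so H_2 = 0.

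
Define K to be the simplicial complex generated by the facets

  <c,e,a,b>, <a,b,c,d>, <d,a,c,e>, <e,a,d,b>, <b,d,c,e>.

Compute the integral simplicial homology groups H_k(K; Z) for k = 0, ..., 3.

Take the total order a < b < c < d < e on the vertex set. Then K (dimension 3) consists of the simplices:

  0-simplices (5): a, b, c, d, e
  1-simplices (10): ab, ac, ad, ae, bc, bd, be, cd, ce, de
  2-simplices (10): abc, abd, abe, acd, ace, ade, bcd, bce, bde, cde
  3-simplices (5): abcd, abce, abde, acde, bcde

so the chain groups are C_0 ≅ Z^5, C_1 ≅ Z^10, C_2 ≅ Z^10, C_3 ≅ Z^5.

∂_1: C_1 → C_0 maps an edge to its endpoints' difference, ∂[p,q] = q − p.
As a 5×10 matrix over Z this has rank 4, with invariant factors (1,1,1,1).

Boundary ∂_2: C_2 → C_1 acts by ∂[p,q,r] = [q,r] − [p,r] + [p,q]. For instance
  ∂bcd = cd − bd + bc,
  ∂bce = ce − be + bc.
As a 10×10 matrix over Z this has rank 6, with invariant factors (1,1,1,1,1,1).

Boundary ∂_3: C_3 → C_2 sends each 3-simplex σ to the alternating sum Σ_i (−1)^i (σ with its i-th vertex removed). For instance
  ∂abcd = bcd − acd + abd − abc,
  ∂abce = bce − ace + abe − abc.
The resulting 10×5 matrix has rank 4, and its Smith normal form has invariant factors (1,1,1,1).

Now H_k = ker ∂_k / im ∂_{k+1}, so:

  H_0: rank C_0 − rank ∂_1 = 5 − 4 = 1, and the invariant factors of ∂_1 are all 1, so H_0 ≅ Z.
  H_1: rank ker ∂_1 − rank ∂_2 = (10 − 4) − 6 = 0, and the invariant factors of ∂_2 are all 1, so H_1 ≅ 0.
  H_2: rank ker ∂_2 − rank ∂_3 = (10 − 6) − 4 = 0, and the invariant factors of ∂_3 are all 1, so H_2 ≅ 0.
  H_3: rank ker ∂_3 − rank ∂_4 = (5 − 4) − 0 = 1, and there is no ∂_4, so H_3 ≅ Z.

H_0 = Z,  H_1 = 0,  H_2 = 0,  H_3 = Z.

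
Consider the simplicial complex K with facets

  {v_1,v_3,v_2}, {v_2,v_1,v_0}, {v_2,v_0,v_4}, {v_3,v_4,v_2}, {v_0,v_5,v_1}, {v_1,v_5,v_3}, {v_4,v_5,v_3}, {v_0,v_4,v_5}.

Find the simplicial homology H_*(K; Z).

Order the vertices as v_0 < v_1 < v_2 < v_3 < v_4 < v_5. Listing each simplex with vertices in this order, K has dimension 2 with simplices:

  0-simplices (6): [v_0], [v_1], [v_2], [v_3], [v_4], [v_5]
  1-simplices (12): [v_0,v_1], [v_0,v_2], [v_0,v_4], [v_0,v_5], [v_1,v_2], [v_1,v_3], [v_1,v_5], [v_2,v_3], [v_2,v_4], [v_3,v_4], [v_3,v_5], [v_4,v_5]
  2-simplices (8): [v_0,v_1,v_2], [v_0,v_1,v_5], [v_0,v_2,v_4], [v_0,v_4,v_5], [v_1,v_2,v_3], [v_1,v_3,v_5], [v_2,v_3,v_4], [v_3,v_4,v_5]

giving chain groups C_0 ≅ Z^6, C_1 ≅ Z^12, C_2 ≅ Z^8.

The boundary map ∂_1: C_1 → C_0 is given by ∂[p,q] = [q] − [p].
The 6×12 boundary matrix has rank 5 and Smith normal form diag(1,1,1,1,1).

The boundary map ∂_2: C_2 → C_1 maps a triangle to the signed sum of its edges. For instance
  ∂[v_1,v_2,v_3] = [v_2,v_3] − [v_1,v_3] + [v_1,v_2],
  ∂[v_0,v_1,v_5] = [v_1,v_5] − [v_0,v_5] + [v_0,v_1].
As a 12×8 matrix over Z this has rank 7, with invariant factors (1,1,1,1,1,1,1).

From H_k ≅ ker(∂_k) / im(∂_{k+1}) we obtain:

  H_0: rank C_0 − rank ∂_1 = 6 − 5 = 1, and the invariant factors of ∂_1 are all 1, so H_0 ≅ Z.
  H_1: rank ker ∂_1 − rank ∂_2 = (12 − 5) − 7 = 0, and the invariant factors of ∂_2 are all 1, so H_1 ≅ 0.
  H_2: rank ker ∂_2 − rank ∂_3 = (8 − 7) − 0 = 1, and there is no ∂_3, so H_2 ≅ Z.

H_0 ≅ Z,  H_1 = 0,  H_2 ≅ Z.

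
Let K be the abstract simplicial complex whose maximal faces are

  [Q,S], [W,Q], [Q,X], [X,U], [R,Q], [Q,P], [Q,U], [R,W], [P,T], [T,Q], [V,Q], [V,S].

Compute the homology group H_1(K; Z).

H_1 = Z^4.

Order the vertices as P < Q < R < S < T < U < V < W < X. Listing each simplex with vertices in this order, K has dimension 1 with simplices:

  0-simplices (9): P, Q, R, S, T, U, V, W, X
  1-simplices (12): PQ, PT, QR, QS, QT, QU, QV, QW, QX, RW, SV, UX

so the chain groups are C_0 ≅ Z^9, C_1 ≅ Z^12.

The boundary map ∂_1: C_1 → C_0 is given by ∂[p,q] = [q] − [p]. For instance
  ∂UX = X − U.
The 9×12 boundary matrix has rank 8 and Smith normal form diag(1,1,1,1,1,1,1,1).

Now H_k = ker ∂_k / im ∂_{k+1}, so:

  H_1: rank ker ∂_1 − rank ∂_2 = (12 − 8) − 0 = 4, and there is no ∂_2, so H_1 ≅ Z^4.

(K is a triangulation of a wedge of 4 circles.)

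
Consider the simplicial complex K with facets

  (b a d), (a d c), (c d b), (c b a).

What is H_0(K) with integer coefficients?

H_0 ≅ Z.

We work with the vertex ordering a < b < c < d. The simplices of K, each written with vertices in increasing order, are:

  0-simplices (4): a, b, c, d
  1-simplices (6): ab, ac, ad, bc, bd, cd
  2-simplices (4): abc, abd, acd, bcd

Hence C_0 ≅ Z^4, C_1 ≅ Z^6, C_2 ≅ Z^4.

The boundary map ∂_1: C_1 → C_0 maps an edge to its endpoints' difference, ∂[p,q] = q − p. For instance
  ∂ac = c − a.
This gives a 4×6 integer matrix of rank 3; reducing to Smith normal form yields diagonal entries (1,1,1).

∂_2: C_2 → C_1 sends each 2-simplex [p,q,r] to [q,r] − [p,r] + [p,q]. For instance
  ∂abd = bd − ad + ab,
  ∂abc = bc − ac + ab.
This gives a 6×4 integer matrix of rank 3; reducing to Smith normal form yields diagonal entries (1,1,1).

Computing H_k = (kernel of ∂_k) / (image of ∂_{k+1}):

  H_0: rank C_0 − rank ∂_1 = 4 − 3 = 1, and the invariant factors of ∂_1 are all 1, so H_0 ≅ Z.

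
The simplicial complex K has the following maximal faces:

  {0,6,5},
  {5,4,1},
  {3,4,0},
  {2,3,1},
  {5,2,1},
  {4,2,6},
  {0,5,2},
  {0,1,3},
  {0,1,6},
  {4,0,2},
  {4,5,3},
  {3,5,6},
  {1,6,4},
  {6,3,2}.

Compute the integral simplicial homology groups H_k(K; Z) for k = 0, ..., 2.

H_0 = Z,  H_1 = Z^2,  H_2 = Z.

Order the vertices as 0 < 1 < 2 < 3 < 4 < 5 < 6. Listing each simplex with vertices in this order, K has dimension 2 with simplices:

  0-simplices (7): [0], [1], [2], [3], [4], [5], [6]
  1-simplices (21): [0,1], [0,2], [0,3], [0,4], [0,5], [0,6], [1,2], [1,3], [1,4], [1,5], [1,6], [2,3], [2,4], [2,5], [2,6], [3,4], [3,5], [3,6], [4,5], [4,6], [5,6]
  2-simplices (14): [0,1,3], [0,1,6], [0,2,4], [0,2,5], [0,3,4], [0,5,6], [1,2,3], [1,2,5], [1,4,5], [1,4,6], [2,3,6], [2,4,6], [3,4,5], [3,5,6]

Hence C_0 ≅ Z^7, C_1 ≅ Z^21, C_2 ≅ Z^14.

The boundary map ∂_1: C_1 → C_0 maps an edge to its endpoints' difference, ∂[p,q] = q − p.
This gives a 7×21 integer matrix of rank 6; reducing to Smith normal form yields diagonal entries (1,1,1,1,1,1).

Boundary ∂_2: C_2 → C_1 acts by ∂[p,q,r] = [q,r] − [p,r] + [p,q]. For instance
  ∂[0,1,6] = [1,6] − [0,6] + [0,1],
  ∂[0,2,5] = [2,5] − [0,5] + [0,2].
The resulting 21×14 matrix has rank 13, and its Smith normal form has invariant factors (1,1,1,1,1,1,1,1,1,1,1,1,1).

From H_k ≅ ker(∂_k) / im(∂_{k+1}) we obtain:

  H_0: rank C_0 − rank ∂_1 = 7 − 6 = 1, and the invariant factors of ∂_1 are all 1, so H_0 = Z.
  H_1: rank ker ∂_1 − rank ∂_2 = (21 − 6) − 13 = 2, and the invariant factors of ∂_2 are all 1, so H_1 = Z^2.
  H_2: rank ker ∂_2 − rank ∂_3 = (14 − 13) − 0 = 1, and there is no ∂_3, so H_2 = Z.

(K is a triangulation of the torus T^2.)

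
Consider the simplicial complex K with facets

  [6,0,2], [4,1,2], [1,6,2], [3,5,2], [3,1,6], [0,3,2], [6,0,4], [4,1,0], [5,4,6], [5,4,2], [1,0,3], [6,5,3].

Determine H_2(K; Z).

H_2 ≅ 0.

Take the total order 0 < 1 < 2 < 3 < 4 < 5 < 6 on the vertex set. Then K (dimension 2) consists of the simplices:

  0-simplices (7): [0], [1], [2], [3], [4], [5], [6]
  1-simplices (18): [0,1], [0,2], [0,3], [0,4], [0,6], [1,2], [1,3], [1,4], [1,6], [2,3], [2,4], [2,5], [2,6], [3,5], [3,6], [4,5], [4,6], [5,6]
  2-simplices (12): [0,1,3], [0,1,4], [0,2,3], [0,2,6], [0,4,6], [1,2,4], [1,2,6], [1,3,6], [2,3,5], [2,4,5], [3,5,6], [4,5,6]

giving chain groups C_0 ≅ Z^7, C_1 ≅ Z^18, C_2 ≅ Z^12.

Boundary ∂_1: C_1 → C_0 maps an edge to its endpoints' difference, ∂[p,q] = q − p. For instance
  ∂[4,5] = [5] − [4].
As a 7×18 matrix over Z this has rank 6, with invariant factors (1,1,1,1,1,1).

∂_2: C_2 → C_1 maps a triangle to the signed sum of its edges. For instance
  ∂[0,2,3] = [2,3] − [0,3] + [0,2],
  ∂[1,2,6] = [2,6] − [1,6] + [1,2].
This gives a 18×12 integer matrix of rank 12; reducing to Smith normal form yields diagonal entries (1,1,1,1,1,1,1,1,1,1,1,2).

Reading off H_k = ker ∂_k / im ∂_{k+1}:

  H_2: rank ker ∂_2 − rank ∂_3 = (12 − 12) − 0 = 0, and there is no ∂_3, so H_2 ≅ 0.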